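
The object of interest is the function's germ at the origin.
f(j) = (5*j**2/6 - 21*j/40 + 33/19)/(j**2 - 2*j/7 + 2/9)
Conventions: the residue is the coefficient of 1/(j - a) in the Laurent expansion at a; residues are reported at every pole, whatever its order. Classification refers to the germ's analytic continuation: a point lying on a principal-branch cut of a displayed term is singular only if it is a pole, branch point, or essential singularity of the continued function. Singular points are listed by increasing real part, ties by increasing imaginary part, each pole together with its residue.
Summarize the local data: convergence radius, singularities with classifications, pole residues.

Denominator factor (j**2 - 2*j/7 + 2/9): discriminant -356/441, complex-conjugate roots (1/7) + ((1/21)*sqrt(89))*i and (1/7) - ((1/21)*sqrt(89))*i; poles of order 1, moduli (1/3)*sqrt(2) and (1/3)*sqrt(2).
The radius of convergence is the smallest modulus among the singular points: (1/3)*sqrt(2).
The factor j**2 - 2*j/7 + 2/9 splits as (j - a)(j - a') with a = (1/7) - ((1/21)*sqrt(89))*i, a' = (1/7) + ((1/21)*sqrt(89))*i. At the order-1 pole a set g(j) = (j - a)*f(j) = [5*j**2/6 - 21*j/40 + 33/19] / (j - a').
Simple pole: residue = g(a) at a = (1/7) - ((1/21)*sqrt(89))*i, which is (-241/1680) + ((1518949/8522640)*sqrt(89))*i.
The factor j**2 - 2*j/7 + 2/9 splits as (j - a)(j - a') with a = (1/7) + ((1/21)*sqrt(89))*i, a' = (1/7) - ((1/21)*sqrt(89))*i. At the order-1 pole a set g(j) = (j - a)*f(j) = [5*j**2/6 - 21*j/40 + 33/19] / (j - a').
Simple pole: residue = g(a) at a = (1/7) + ((1/21)*sqrt(89))*i, which is (-241/1680) - ((1518949/8522640)*sqrt(89))*i.
List the singular points by increasing real part (a conjugate pair: the negative imaginary part first).

Radius of convergence at 0: (1/3)*sqrt(2).
At (1/7) - ((1/21)*sqrt(89))*i: a pole of order 1; residue (-241/1680) + ((1518949/8522640)*sqrt(89))*i.
At (1/7) + ((1/21)*sqrt(89))*i: a pole of order 1; residue (-241/1680) - ((1518949/8522640)*sqrt(89))*i.


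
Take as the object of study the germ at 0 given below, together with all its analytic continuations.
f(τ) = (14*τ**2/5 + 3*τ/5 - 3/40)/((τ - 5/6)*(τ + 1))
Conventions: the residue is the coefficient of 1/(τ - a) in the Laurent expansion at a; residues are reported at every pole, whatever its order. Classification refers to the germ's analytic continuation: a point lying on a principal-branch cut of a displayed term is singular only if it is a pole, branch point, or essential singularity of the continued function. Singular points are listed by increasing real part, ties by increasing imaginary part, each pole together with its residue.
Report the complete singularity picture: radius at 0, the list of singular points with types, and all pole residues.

Denominator factor (τ + 1): pole of order 1 at -1, modulus 1.
Denominator factor (τ - 5/6): pole of order 1 at 5/6, modulus 5/6.
The radius of convergence is the smallest modulus among the singular points: 5/6.
At the order-1 pole -1 set g(τ) = (τ - (-1))*f(τ) = (14*τ**2/5 + 3*τ/5 - 3/40)/(τ - 5/6).
Simple pole: residue = g(a) at a = -1, which is -51/44.
At the order-1 pole 5/6 set g(τ) = (τ - (5/6))*f(τ) = (14*τ**2/5 + 3*τ/5 - 3/40)/(τ + 1).
Simple pole: residue = g(a) at a = 5/6, which is 853/660.
List the singular points by increasing real part (a conjugate pair: the negative imaginary part first).

Radius of convergence at 0: 5/6.
At -1: a pole of order 1; residue -51/44.
At 5/6: a pole of order 1; residue 853/660.


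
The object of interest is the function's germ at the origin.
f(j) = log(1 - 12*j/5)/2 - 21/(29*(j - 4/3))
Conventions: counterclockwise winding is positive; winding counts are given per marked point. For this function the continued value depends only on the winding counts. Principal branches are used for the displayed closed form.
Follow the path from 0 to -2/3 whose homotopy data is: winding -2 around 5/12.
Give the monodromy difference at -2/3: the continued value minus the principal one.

Continued minus principal equals -(2)*pi*i.

The rational part is single-valued and drops out of the difference; each branch term changes only by its own monodromy.
(1/2)*log(1 - j/(5/12)): each positive loop around 5/12 adds 2*pi*i to the log, so winding -2 contributes (1/2)*(-2)*2*pi*i = -(2)*pi*i.
Summing the contributions at j = -2/3 gives -(2)*pi*i.


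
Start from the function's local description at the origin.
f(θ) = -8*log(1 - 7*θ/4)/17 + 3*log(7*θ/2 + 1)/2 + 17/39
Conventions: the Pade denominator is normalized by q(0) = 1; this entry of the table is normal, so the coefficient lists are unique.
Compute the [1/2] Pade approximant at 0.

The Pade approximant has numerator coefficients [17/39, 7996644089/1188164952]; denominator coefficients [1, 2699963/1792104, -3746197/2389472].

Taylor coefficients needed (expand at 0): a_0 = 17/39, a_1 = 413/68, a_2 = -2303/272, a_3 = 18179/816.
Write the denominator as Q(θ) = 1 + q1*θ + q2*θ^2. Requiring Q*f - P = O(θ^4) with deg P <= 1 kills the coefficients of θ^2..θ^3 in Q*f:
  θ^2: a_2 + q1*a_1 + q2*a_0 = 0, i.e. -2303/272 + (413/68)*q1 + (17/39)*q2 = 0.
  θ^3: a_3 + q1*a_2 + q2*a_1 = 0, i.e. 18179/816 + (-2303/272)*q1 + (413/68)*q2 = 0.
Solving this linear system: q1 = 2699963/1792104, q2 = -3746197/2389472.
The numerator is Q*f truncated at degree 1: P0 = a_0 = 17/39; P1 = a_1 + q1*a_0 = 7996644089/1188164952.


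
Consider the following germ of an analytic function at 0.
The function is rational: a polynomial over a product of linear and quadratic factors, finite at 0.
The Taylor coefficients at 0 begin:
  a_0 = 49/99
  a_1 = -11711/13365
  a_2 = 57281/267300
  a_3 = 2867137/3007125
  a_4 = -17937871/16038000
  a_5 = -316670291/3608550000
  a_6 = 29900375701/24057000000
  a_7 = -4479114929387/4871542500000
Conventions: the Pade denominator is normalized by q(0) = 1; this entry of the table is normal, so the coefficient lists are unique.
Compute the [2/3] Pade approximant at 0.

The Pade approximant has numerator coefficients [49/99, -718081280/619416963, 3590406400/5574752667]; denominator coefficients [1, -5963297/10427895, -30059029/208557900, -72600157/37540422].

Taylor coefficients needed (read off): a_0 = 49/99, a_1 = -11711/13365, a_2 = 57281/267300, a_3 = 2867137/3007125, a_4 = -17937871/16038000, a_5 = -316670291/3608550000.
Write the denominator as Q(η) = 1 + q1*η + q2*η^2 + q3*η^3. Requiring Q*f - P = O(η^6) with deg P <= 2 kills the coefficients of η^3..η^5 in Q*f:
  η^3: a_3 + q1*a_2 + q2*a_1 + q3*a_0 = 0, i.e. 2867137/3007125 + (57281/267300)*q1 + (-11711/13365)*q2 + (49/99)*q3 = 0.
  η^4: a_4 + q1*a_3 + q2*a_2 + q3*a_1 = 0, i.e. -17937871/16038000 + (2867137/3007125)*q1 + (57281/267300)*q2 + (-11711/13365)*q3 = 0.
  η^5: a_5 + q1*a_4 + q2*a_3 + q3*a_2 = 0, i.e. -316670291/3608550000 + (-17937871/16038000)*q1 + (2867137/3007125)*q2 + (57281/267300)*q3 = 0.
Solving this linear system: q1 = -5963297/10427895, q2 = -30059029/208557900, q3 = -72600157/37540422.
The numerator is Q*f truncated at degree 2: P0 = a_0 = 49/99; P1 = a_1 + q1*a_0 = -718081280/619416963; P2 = a_2 + q1*a_1 + q2*a_0 = 3590406400/5574752667.


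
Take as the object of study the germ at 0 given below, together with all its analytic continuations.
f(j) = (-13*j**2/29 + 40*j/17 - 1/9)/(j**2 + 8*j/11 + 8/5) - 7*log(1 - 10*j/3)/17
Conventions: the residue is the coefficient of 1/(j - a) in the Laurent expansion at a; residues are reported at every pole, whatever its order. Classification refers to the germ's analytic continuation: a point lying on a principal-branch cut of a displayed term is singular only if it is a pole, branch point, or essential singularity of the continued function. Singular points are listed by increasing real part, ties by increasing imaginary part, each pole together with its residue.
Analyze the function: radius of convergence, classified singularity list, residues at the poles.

Denominator factor (j**2 + 8*j/11 + 8/5): discriminant -3552/605, complex-conjugate roots (-4/11) + ((2/55)*sqrt(1110))*i and (-4/11) - ((2/55)*sqrt(1110))*i; poles of order 1, moduli (2/5)*sqrt(10) and (2/5)*sqrt(10).
Branch term (-7/17)*log(1 - j/(3/10)): its argument vanishes at j = 3/10, a logarithmic branch point, modulus 3/10.
The radius of convergence is the smallest modulus among the singular points: 3/10.
The branch term is analytic at (-4/11) - ((2/55)*sqrt(1110))*i and contributes nothing to the residue; only the rational part matters.
The factor j**2 + 8*j/11 + 8/5 splits as (j - a)(j - a') with a = (-4/11) - ((2/55)*sqrt(1110))*i, a' = (-4/11) + ((2/55)*sqrt(1110))*i. At the order-1 pole a set g(j) = (j - a)*(rational part) = [-13*j**2/29 + 40*j/17 - 1/9] / (j - a').
Simple pole: residue = g(a) at a = (-4/11) - ((2/55)*sqrt(1110))*i, which is (7264/5423) - ((987953/216703080)*sqrt(1110))*i.
The branch term is analytic at (-4/11) + ((2/55)*sqrt(1110))*i and contributes nothing to the residue; only the rational part matters.
The factor j**2 + 8*j/11 + 8/5 splits as (j - a)(j - a') with a = (-4/11) + ((2/55)*sqrt(1110))*i, a' = (-4/11) - ((2/55)*sqrt(1110))*i. At the order-1 pole a set g(j) = (j - a)*(rational part) = [-13*j**2/29 + 40*j/17 - 1/9] / (j - a').
Simple pole: residue = g(a) at a = (-4/11) + ((2/55)*sqrt(1110))*i, which is (7264/5423) + ((987953/216703080)*sqrt(1110))*i.
List the singular points by increasing real part (a conjugate pair: the negative imaginary part first).

Radius of convergence at 0: 3/10.
At (-4/11) - ((2/55)*sqrt(1110))*i: a pole of order 1; residue (7264/5423) - ((987953/216703080)*sqrt(1110))*i.
At (-4/11) + ((2/55)*sqrt(1110))*i: a pole of order 1; residue (7264/5423) + ((987953/216703080)*sqrt(1110))*i.
At 3/10: a logarithmic branch point.


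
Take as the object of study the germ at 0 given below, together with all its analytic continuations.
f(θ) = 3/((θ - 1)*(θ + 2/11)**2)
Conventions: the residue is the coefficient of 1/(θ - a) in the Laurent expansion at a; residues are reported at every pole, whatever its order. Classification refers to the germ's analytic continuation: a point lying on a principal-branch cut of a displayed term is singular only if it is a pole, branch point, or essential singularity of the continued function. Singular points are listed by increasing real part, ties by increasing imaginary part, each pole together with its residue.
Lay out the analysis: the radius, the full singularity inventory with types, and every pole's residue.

Denominator factor (θ + 2/11)^2: pole of order 2 at -2/11, modulus 2/11.
Denominator factor (θ - 1): pole of order 1 at 1, modulus 1.
The radius of convergence is the smallest modulus among the singular points: 2/11.
At the order-2 pole -2/11 set g(θ) = (θ - (-2/11))^2*f(θ) = 3/(θ - 1).
Order-2 pole: residue = g'(a); g'(-2/11) = -363/169, so the residue is -363/169.
At the order-1 pole 1 set g(θ) = (θ - (1))*f(θ) = 3/(θ + 2/11)**2.
Simple pole: residue = g(a) at a = 1, which is 363/169.
List the singular points by increasing real part (a conjugate pair: the negative imaginary part first).

Radius of convergence at 0: 2/11.
At -2/11: a pole of order 2; residue -363/169.
At 1: a pole of order 1; residue 363/169.


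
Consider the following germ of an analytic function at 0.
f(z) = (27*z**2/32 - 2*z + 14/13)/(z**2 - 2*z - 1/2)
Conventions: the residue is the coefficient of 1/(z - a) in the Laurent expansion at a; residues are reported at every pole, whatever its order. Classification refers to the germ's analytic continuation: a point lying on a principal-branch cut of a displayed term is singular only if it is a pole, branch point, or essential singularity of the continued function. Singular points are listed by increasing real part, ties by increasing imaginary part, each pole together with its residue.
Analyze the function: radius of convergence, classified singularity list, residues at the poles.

Denominator factor (z**2 - 2*z - 1/2): discriminant 6, real irrational roots 1 + (1/2)*sqrt(6) and 1 - (1/2)*sqrt(6); poles of order 1, moduli 1 + (1/2)*sqrt(6) and -1 + (1/2)*sqrt(6).
The radius of convergence is the smallest modulus among the singular points: -1 + (1/2)*sqrt(6).
The factor z**2 - 2*z - 1/2 splits as (z - a)(z - a') with a = 1 - (1/2)*sqrt(6), a' = 1 + (1/2)*sqrt(6). At the order-1 pole a set g(z) = (z - a)*f(z) = [27*z**2/32 - 2*z + 14/13] / (z - a').
Simple pole: residue = g(a) at a = 1 - (1/2)*sqrt(6), which is -5/32 - (329/1664)*sqrt(6).
The factor z**2 - 2*z - 1/2 splits as (z - a)(z - a') with a = 1 + (1/2)*sqrt(6), a' = 1 - (1/2)*sqrt(6). At the order-1 pole a set g(z) = (z - a)*f(z) = [27*z**2/32 - 2*z + 14/13] / (z - a').
Simple pole: residue = g(a) at a = 1 + (1/2)*sqrt(6), which is -5/32 + (329/1664)*sqrt(6).
List the singular points by increasing real part (a conjugate pair: the negative imaginary part first).

Radius of convergence at 0: -1 + (1/2)*sqrt(6).
At 1 - (1/2)*sqrt(6): a pole of order 1; residue -5/32 - (329/1664)*sqrt(6).
At 1 + (1/2)*sqrt(6): a pole of order 1; residue -5/32 + (329/1664)*sqrt(6).


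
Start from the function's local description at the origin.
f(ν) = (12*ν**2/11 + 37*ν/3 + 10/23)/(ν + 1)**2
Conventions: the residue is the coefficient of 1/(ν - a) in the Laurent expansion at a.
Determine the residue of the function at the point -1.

The residue is 335/33.

At the order-2 pole -1 set g(ν) = (ν - (-1))^2*f(ν) = 12*ν**2/11 + 37*ν/3 + 10/23.
Order-2 pole: residue = g'(a); g'(-1) = 335/33, so the residue is 335/33.


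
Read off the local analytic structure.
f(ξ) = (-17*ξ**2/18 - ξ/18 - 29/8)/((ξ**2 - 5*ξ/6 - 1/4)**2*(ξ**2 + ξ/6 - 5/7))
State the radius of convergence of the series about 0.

The radius of convergence is -5/12 + (1/12)*sqrt(61).

Denominator factor (ξ**2 - 5*ξ/6 - 1/4)^2: discriminant 61/36, real irrational roots 5/12 + (1/12)*sqrt(61) and 5/12 - (1/12)*sqrt(61); poles of order 2, moduli 5/12 + (1/12)*sqrt(61) and -5/12 + (1/12)*sqrt(61).
Denominator factor (ξ**2 + ξ/6 - 5/7): discriminant 727/252, real irrational roots -1/12 + (1/84)*sqrt(5089) and -1/12 - (1/84)*sqrt(5089); poles of order 1, moduli -1/12 + (1/84)*sqrt(5089) and 1/12 + (1/84)*sqrt(5089).
The radius of convergence is the smallest modulus among the singular points: -5/12 + (1/12)*sqrt(61).


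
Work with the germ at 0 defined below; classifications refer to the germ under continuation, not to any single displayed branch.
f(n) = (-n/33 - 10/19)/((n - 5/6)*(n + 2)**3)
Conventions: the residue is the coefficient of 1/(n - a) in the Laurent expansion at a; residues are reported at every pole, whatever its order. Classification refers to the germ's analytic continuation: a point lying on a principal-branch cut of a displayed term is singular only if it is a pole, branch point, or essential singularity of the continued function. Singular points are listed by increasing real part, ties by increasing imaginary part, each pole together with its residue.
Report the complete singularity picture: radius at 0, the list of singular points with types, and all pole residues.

Denominator factor (n - 5/6): pole of order 1 at 5/6, modulus 5/6.
Denominator factor (n + 2)^3: pole of order 3 at -2, modulus 2.
The radius of convergence is the smallest modulus among the singular points: 5/6.
At the order-3 pole -2 set g(n) = (n - (-2))^3*f(n) = (-n/33 - 10/19)/(n - 5/6).
Order-3 pole: residue = g''(a)/2; g''(-2) = 49800/1026817, so the residue is 24900/1026817.
At the order-1 pole 5/6 set g(n) = (n - (5/6))*f(n) = (-n/33 - 10/19)/(n + 2)**3.
Simple pole: residue = g(a) at a = 5/6, which is -24900/1026817.
List the singular points by increasing real part (a conjugate pair: the negative imaginary part first).

Radius of convergence at 0: 5/6.
At -2: a pole of order 3; residue 24900/1026817.
At 5/6: a pole of order 1; residue -24900/1026817.


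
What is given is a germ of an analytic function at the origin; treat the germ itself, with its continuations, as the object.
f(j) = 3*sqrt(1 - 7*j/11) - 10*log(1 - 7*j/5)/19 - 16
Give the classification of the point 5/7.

The point is a logarithmic branch point.

The term (-10/19)*log(1 - j/(5/7)) has argument 1 - 5/7/(5/7) = 0 at 5/7: a logarithmic (infinitely-sheeted) branch point; the remaining terms are analytic or single-valued there.


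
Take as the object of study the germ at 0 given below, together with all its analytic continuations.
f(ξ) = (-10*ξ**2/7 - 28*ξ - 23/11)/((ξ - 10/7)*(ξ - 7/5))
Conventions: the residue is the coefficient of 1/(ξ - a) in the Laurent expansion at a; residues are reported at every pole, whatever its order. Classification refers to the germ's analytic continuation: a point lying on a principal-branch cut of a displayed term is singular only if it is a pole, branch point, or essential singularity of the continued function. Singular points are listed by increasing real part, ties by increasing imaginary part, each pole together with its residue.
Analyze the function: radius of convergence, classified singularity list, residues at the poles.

Denominator factor (ξ - 10/7): pole of order 1 at 10/7, modulus 10/7.
Denominator factor (ξ - 7/5): pole of order 1 at 7/5, modulus 7/5.
The radius of convergence is the smallest modulus among the singular points: 7/5.
At the order-1 pole 7/5 set g(ξ) = (ξ - (7/5))*f(ξ) = (-10*ξ**2/7 - 28*ξ - 23/11)/(ξ - 10/7).
Simple pole: residue = g(a) at a = 7/5, which is 16975/11.
At the order-1 pole 10/7 set g(ξ) = (ξ - (10/7))*f(ξ) = (-10*ξ**2/7 - 28*ξ - 23/11)/(ξ - 7/5).
Simple pole: residue = g(a) at a = 10/7, which is -849045/539.
List the singular points by increasing real part (a conjugate pair: the negative imaginary part first).

Radius of convergence at 0: 7/5.
At 7/5: a pole of order 1; residue 16975/11.
At 10/7: a pole of order 1; residue -849045/539.


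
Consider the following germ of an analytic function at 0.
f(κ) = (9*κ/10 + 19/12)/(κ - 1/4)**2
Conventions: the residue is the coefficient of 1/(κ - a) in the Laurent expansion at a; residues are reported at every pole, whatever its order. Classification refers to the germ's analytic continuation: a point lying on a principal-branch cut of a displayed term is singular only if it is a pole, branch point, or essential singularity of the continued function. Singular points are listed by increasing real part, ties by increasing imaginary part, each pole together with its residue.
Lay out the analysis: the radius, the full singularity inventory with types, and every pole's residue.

Denominator factor (κ - 1/4)^2: pole of order 2 at 1/4, modulus 1/4.
The radius of convergence is the smallest modulus among the singular points: 1/4.
At the order-2 pole 1/4 set g(κ) = (κ - (1/4))^2*f(κ) = 9*κ/10 + 19/12.
Order-2 pole: residue = g'(a); g'(1/4) = 9/10, so the residue is 9/10.

Radius of convergence at 0: 1/4.
At 1/4: a pole of order 2; residue 9/10.


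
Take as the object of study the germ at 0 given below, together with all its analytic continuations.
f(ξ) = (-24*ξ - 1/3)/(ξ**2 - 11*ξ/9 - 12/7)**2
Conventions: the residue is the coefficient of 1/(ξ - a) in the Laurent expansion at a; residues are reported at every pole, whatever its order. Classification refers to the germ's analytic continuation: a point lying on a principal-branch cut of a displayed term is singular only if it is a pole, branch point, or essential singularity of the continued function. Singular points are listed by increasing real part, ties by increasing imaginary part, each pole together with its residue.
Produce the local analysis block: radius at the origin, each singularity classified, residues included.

Denominator factor (ξ**2 - 11*ξ/9 - 12/7)^2: discriminant 4735/567, real irrational roots 11/18 + (1/126)*sqrt(33145) and 11/18 - (1/126)*sqrt(33145); poles of order 2, moduli 11/18 + (1/126)*sqrt(33145) and -11/18 + (1/126)*sqrt(33145).
The radius of convergence is the smallest modulus among the singular points: -11/18 + (1/126)*sqrt(33145).
The factor ξ**2 - 11*ξ/9 - 12/7 splits as (ξ - a)(ξ - a') with a = 11/18 - (1/126)*sqrt(33145), a' = 11/18 + (1/126)*sqrt(33145). At the order-2 pole a set g(ξ) = (ξ - a)^2*f(ξ) = [-24*ξ - 1/3] / (ξ - a')^2.
Order-2 pole: residue = g'(a); g'(11/18 - (1/126)*sqrt(33145)) = -(30618/4484045)*sqrt(33145), so the residue is -(30618/4484045)*sqrt(33145).
The factor ξ**2 - 11*ξ/9 - 12/7 splits as (ξ - a)(ξ - a') with a = 11/18 + (1/126)*sqrt(33145), a' = 11/18 - (1/126)*sqrt(33145). At the order-2 pole a set g(ξ) = (ξ - a)^2*f(ξ) = [-24*ξ - 1/3] / (ξ - a')^2.
Order-2 pole: residue = g'(a); g'(11/18 + (1/126)*sqrt(33145)) = (30618/4484045)*sqrt(33145), so the residue is (30618/4484045)*sqrt(33145).
List the singular points by increasing real part (a conjugate pair: the negative imaginary part first).

Radius of convergence at 0: -11/18 + (1/126)*sqrt(33145).
At 11/18 - (1/126)*sqrt(33145): a pole of order 2; residue -(30618/4484045)*sqrt(33145).
At 11/18 + (1/126)*sqrt(33145): a pole of order 2; residue (30618/4484045)*sqrt(33145).


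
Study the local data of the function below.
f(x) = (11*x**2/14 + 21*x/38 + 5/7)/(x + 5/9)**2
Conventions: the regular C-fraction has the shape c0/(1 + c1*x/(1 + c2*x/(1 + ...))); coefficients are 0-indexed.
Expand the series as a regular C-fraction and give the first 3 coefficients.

Taylor coefficients (expand at 0): a_0 = 81/35, a_1 = -43497/6650, a_2 = 618273/33250.
c0 = a_0 = 81/35. Peel one level at a time: if S = 1 + c*x/S' with S'(0) = 1, then c is the x-coefficient of S and S' = c*x/(S - 1).
S_1 = c0/f = 1 + (537/190)*x + (-337/7220)*x^2 + ...; c1 = 537/190.
S_2 = c1*x/(S_1 - 1) = 1 + (337/20406)*x + ...; c2 = 337/20406.

The regular C-fraction coefficients are [81/35, 537/190, 337/20406].


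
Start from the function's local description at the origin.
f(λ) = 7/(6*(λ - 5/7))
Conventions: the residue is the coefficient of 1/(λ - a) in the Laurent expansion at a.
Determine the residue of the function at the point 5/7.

The residue is 7/6.

At the order-1 pole 5/7 set g(λ) = (λ - (5/7))*f(λ) = 7/6.
Simple pole: residue = g(a) at a = 5/7, which is 7/6.


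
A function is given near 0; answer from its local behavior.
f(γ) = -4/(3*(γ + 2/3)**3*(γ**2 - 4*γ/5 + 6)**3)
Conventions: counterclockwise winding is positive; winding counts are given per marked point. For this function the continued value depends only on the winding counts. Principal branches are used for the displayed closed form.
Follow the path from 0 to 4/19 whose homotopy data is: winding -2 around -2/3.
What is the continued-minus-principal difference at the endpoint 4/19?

The function is rational, hence single-valued: continuing it around any pole returns the same value, so the difference is 0.

Continued minus principal equals 0.


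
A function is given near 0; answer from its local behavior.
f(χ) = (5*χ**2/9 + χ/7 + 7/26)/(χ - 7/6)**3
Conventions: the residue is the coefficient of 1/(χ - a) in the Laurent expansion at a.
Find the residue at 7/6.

The residue is 5/9.

At the order-3 pole 7/6 set g(χ) = (χ - (7/6))^3*f(χ) = 5*χ**2/9 + χ/7 + 7/26.
Order-3 pole: residue = g''(a)/2; g''(7/6) = 10/9, so the residue is 5/9.


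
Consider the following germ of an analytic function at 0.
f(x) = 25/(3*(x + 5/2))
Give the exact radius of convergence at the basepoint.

The radius of convergence is 5/2.

Denominator factor (x + 5/2): pole of order 1 at -5/2, modulus 5/2.
The radius of convergence is the smallest modulus among the singular points: 5/2.


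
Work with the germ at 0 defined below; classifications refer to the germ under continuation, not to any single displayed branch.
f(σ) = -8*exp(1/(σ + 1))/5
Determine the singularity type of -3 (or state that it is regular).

There is no denominator, hence no pole anywhere.
The essential point of exp(1/(σ - (-1))) is -1, not -3.
So the germ continues analytically to -3.

The point is a regular point.


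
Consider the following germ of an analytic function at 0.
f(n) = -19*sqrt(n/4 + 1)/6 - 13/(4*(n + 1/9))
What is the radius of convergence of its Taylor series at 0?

The radius of convergence is 1/9.

Denominator factor (n + 1/9): pole of order 1 at -1/9, modulus 1/9.
Branch term (-19/6)*sqrt(1 - n/(-4)): its argument vanishes at n = -4, a square-root branch point, modulus 4.
The radius of convergence is the smallest modulus among the singular points: 1/9.


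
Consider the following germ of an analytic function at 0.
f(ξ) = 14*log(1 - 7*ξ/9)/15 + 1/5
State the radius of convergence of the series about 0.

Branch term (14/15)*log(1 - ξ/(9/7)): its argument vanishes at ξ = 9/7, a logarithmic branch point, modulus 9/7.
The radius of convergence is the smallest modulus among the singular points: 9/7.

The radius of convergence is 9/7.


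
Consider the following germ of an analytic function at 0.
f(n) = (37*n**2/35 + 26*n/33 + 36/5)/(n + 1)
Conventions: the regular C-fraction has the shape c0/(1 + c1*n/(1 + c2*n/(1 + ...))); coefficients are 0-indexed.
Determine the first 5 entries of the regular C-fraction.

Taylor coefficients (expand at 0): a_0 = 36/5, a_1 = -1058/165, a_2 = 8627/1155, a_3 = -8627/1155, a_4 = 8627/1155.
c0 = a_0 = 36/5. Peel one level at a time: if S = 1 + c*n/S' with S'(0) = 1, then c is the n-coefficient of S and S' = c*n/(S - 1).
S_1 = c0/f = 1 + (529/594)*n + (-150833/617463)*n^2 + ...; c1 = 529/594.
S_2 = c1*n/(S_1 - 1) = 1 + (301666/1099791)*n + (10533567/54848836)*n^2 + ...; c2 = 301666/1099791.
S_3 = c2*n/(S_2 - 1) = 1 + (-3128469399/4468276792)*n + (3819861136179/10192266062272)*n^2 + ...; c3 = -3128469399/4468276792.
S_4 = c3*n/(S_3 - 1) = 1 + (645909/1206664)*n + ...; c4 = 645909/1206664.

The regular C-fraction coefficients are [36/5, 529/594, 301666/1099791, -3128469399/4468276792, 645909/1206664].


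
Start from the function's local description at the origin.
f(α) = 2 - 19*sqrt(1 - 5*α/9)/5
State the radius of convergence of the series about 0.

The radius of convergence is 9/5.

Branch term (-19/5)*sqrt(1 - α/(9/5)): its argument vanishes at α = 9/5, a square-root branch point, modulus 9/5.
The radius of convergence is the smallest modulus among the singular points: 9/5.


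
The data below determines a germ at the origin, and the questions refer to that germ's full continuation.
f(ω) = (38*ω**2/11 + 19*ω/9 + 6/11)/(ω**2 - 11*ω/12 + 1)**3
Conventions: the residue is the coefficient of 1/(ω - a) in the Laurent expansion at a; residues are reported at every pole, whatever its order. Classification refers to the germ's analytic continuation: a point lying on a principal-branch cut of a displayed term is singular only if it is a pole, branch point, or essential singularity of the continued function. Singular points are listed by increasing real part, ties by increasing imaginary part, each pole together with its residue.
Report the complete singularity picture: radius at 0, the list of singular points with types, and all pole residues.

Denominator factor (ω**2 - 11*ω/12 + 1)^3: discriminant -455/144, complex-conjugate roots (11/24) + ((1/24)*sqrt(455))*i and (11/24) - ((1/24)*sqrt(455))*i; poles of order 3, moduli 1 and 1.
The radius of convergence is the smallest modulus among the singular points: 1.
The factor ω**2 - 11*ω/12 + 1 splits as (ω - a)(ω - a') with a = (11/24) - ((1/24)*sqrt(455))*i, a' = (11/24) + ((1/24)*sqrt(455))*i. At the order-3 pole a set g(ω) = (ω - a)^3*f(ω) = [38*ω**2/11 + 19*ω/9 + 6/11] / (ω - a')^3.
Order-3 pole: residue = g''(a)/2; g''((11/24) - ((1/24)*sqrt(455))*i) = ((103410432/1036160125)*sqrt(455))*i, so the residue is ((51705216/1036160125)*sqrt(455))*i.
The factor ω**2 - 11*ω/12 + 1 splits as (ω - a)(ω - a') with a = (11/24) + ((1/24)*sqrt(455))*i, a' = (11/24) - ((1/24)*sqrt(455))*i. At the order-3 pole a set g(ω) = (ω - a)^3*f(ω) = [38*ω**2/11 + 19*ω/9 + 6/11] / (ω - a')^3.
Order-3 pole: residue = g''(a)/2; g''((11/24) + ((1/24)*sqrt(455))*i) = -((103410432/1036160125)*sqrt(455))*i, so the residue is -((51705216/1036160125)*sqrt(455))*i.
List the singular points by increasing real part (a conjugate pair: the negative imaginary part first).

Radius of convergence at 0: 1.
At (11/24) - ((1/24)*sqrt(455))*i: a pole of order 3; residue ((51705216/1036160125)*sqrt(455))*i.
At (11/24) + ((1/24)*sqrt(455))*i: a pole of order 3; residue -((51705216/1036160125)*sqrt(455))*i.


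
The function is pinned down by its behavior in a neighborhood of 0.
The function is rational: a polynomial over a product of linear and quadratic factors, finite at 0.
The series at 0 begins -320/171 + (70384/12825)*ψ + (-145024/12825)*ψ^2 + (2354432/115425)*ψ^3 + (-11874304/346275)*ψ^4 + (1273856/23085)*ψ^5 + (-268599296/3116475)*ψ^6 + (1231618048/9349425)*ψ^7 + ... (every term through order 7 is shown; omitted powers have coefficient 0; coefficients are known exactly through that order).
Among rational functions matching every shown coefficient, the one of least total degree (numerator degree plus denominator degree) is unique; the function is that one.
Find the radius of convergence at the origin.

The radius of convergence is 3/4.

No rational of total degree below 3 reproduces all 8 coefficients; solving the [1/2] Pade equations on them gives f(ψ) = (7*ψ/25 - 20/19)/(ψ + 3/4)**2, whose expansion matches every shown term.
Denominator factor (ψ + 3/4)^2: pole of order 2 at -3/4, modulus 3/4.
The radius of convergence is the smallest modulus among the singular points: 3/4.


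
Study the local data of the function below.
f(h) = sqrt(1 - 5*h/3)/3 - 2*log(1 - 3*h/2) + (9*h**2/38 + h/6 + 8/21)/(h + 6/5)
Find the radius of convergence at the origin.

Denominator factor (h + 6/5): pole of order 1 at -6/5, modulus 6/5.
Branch term (-2)*log(1 - h/(2/3)): its argument vanishes at h = 2/3, a logarithmic branch point, modulus 2/3.
Branch term (1/3)*sqrt(1 - h/(3/5)): its argument vanishes at h = 3/5, a square-root branch point, modulus 3/5.
The radius of convergence is the smallest modulus among the singular points: 3/5.

The radius of convergence is 3/5.


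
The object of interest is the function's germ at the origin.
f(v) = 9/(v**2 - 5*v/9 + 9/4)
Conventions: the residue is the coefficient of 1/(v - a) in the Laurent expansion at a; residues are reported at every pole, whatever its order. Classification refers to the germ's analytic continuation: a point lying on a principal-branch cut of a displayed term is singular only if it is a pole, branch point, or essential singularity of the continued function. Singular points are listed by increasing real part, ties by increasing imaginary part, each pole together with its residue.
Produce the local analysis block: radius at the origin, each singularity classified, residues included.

Radius of convergence at 0: 3/2.
At (5/18) - ((4/9)*sqrt(11))*i: a pole of order 1; residue ((81/88)*sqrt(11))*i.
At (5/18) + ((4/9)*sqrt(11))*i: a pole of order 1; residue -((81/88)*sqrt(11))*i.

Denominator factor (v**2 - 5*v/9 + 9/4): discriminant -704/81, complex-conjugate roots (5/18) + ((4/9)*sqrt(11))*i and (5/18) - ((4/9)*sqrt(11))*i; poles of order 1, moduli 3/2 and 3/2.
The radius of convergence is the smallest modulus among the singular points: 3/2.
The factor v**2 - 5*v/9 + 9/4 splits as (v - a)(v - a') with a = (5/18) - ((4/9)*sqrt(11))*i, a' = (5/18) + ((4/9)*sqrt(11))*i. At the order-1 pole a set g(v) = (v - a)*f(v) = [9] / (v - a').
Simple pole: residue = g(a) at a = (5/18) - ((4/9)*sqrt(11))*i, which is ((81/88)*sqrt(11))*i.
The factor v**2 - 5*v/9 + 9/4 splits as (v - a)(v - a') with a = (5/18) + ((4/9)*sqrt(11))*i, a' = (5/18) - ((4/9)*sqrt(11))*i. At the order-1 pole a set g(v) = (v - a)*f(v) = [9] / (v - a').
Simple pole: residue = g(a) at a = (5/18) + ((4/9)*sqrt(11))*i, which is -((81/88)*sqrt(11))*i.
List the singular points by increasing real part (a conjugate pair: the negative imaginary part first).


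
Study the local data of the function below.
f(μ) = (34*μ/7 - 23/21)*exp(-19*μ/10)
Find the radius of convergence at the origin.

The radius of convergence is infinite.

The factor exp(-19*μ/10) is entire and contributes no finite singular point.
The polynomial part has no poles.
No finite singular points: the Taylor series at 0 converges everywhere.


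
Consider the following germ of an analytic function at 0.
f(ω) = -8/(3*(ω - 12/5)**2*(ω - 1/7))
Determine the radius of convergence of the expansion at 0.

Denominator factor (ω - 12/5)^2: pole of order 2 at 12/5, modulus 12/5.
Denominator factor (ω - 1/7): pole of order 1 at 1/7, modulus 1/7.
The radius of convergence is the smallest modulus among the singular points: 1/7.

The radius of convergence is 1/7.


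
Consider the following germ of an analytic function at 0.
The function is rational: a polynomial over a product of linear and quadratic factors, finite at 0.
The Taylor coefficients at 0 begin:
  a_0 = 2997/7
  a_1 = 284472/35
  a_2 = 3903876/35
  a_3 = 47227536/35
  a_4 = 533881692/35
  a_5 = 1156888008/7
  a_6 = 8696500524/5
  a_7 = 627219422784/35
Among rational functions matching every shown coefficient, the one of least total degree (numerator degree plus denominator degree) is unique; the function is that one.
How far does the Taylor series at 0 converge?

No rational of total degree below 4 reproduces all 8 coefficients; solving the [2/2] Pade equations on them gives f(χ) = (-χ**2 + 26*χ/5 + 37/7)/(χ - 1/9)**2, whose expansion matches every shown term.
Denominator factor (χ - 1/9)^2: pole of order 2 at 1/9, modulus 1/9.
The radius of convergence is the smallest modulus among the singular points: 1/9.

The radius of convergence is 1/9.


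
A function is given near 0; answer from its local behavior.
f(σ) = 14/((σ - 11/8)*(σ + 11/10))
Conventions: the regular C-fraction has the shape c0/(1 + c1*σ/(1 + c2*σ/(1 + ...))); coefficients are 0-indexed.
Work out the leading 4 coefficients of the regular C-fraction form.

The regular C-fraction coefficients are [-1120/121, 2/11, 40/11, -40/11].

Taylor coefficients (expand at 0): a_0 = -1120/121, a_1 = 2240/1331, a_2 = -94080/14641, a_3 = 367360/161051.
c0 = a_0 = -1120/121. Peel one level at a time: if S = 1 + c*σ/S' with S'(0) = 1, then c is the σ-coefficient of S and S' = c*σ/(S - 1).
S_1 = c0/f = 1 + (2/11)*σ + (-80/121)*σ^2 + ...; c1 = 2/11.
S_2 = c1*σ/(S_1 - 1) = 1 + (40/11)*σ + (1600/121)*σ^2 + ...; c2 = 40/11.
S_3 = c2*σ/(S_2 - 1) = 1 + (-40/11)*σ + ...; c3 = -40/11.


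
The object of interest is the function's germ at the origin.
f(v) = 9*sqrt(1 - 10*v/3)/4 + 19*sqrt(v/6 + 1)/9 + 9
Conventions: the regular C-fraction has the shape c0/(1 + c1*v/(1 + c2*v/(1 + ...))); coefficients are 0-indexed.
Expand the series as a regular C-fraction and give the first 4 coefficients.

The regular C-fraction coefficients are [481/36, 386/1443, -1699069/1485328, -28442093251/47220525648].

Taylor coefficients (expand at 0): a_0 = 481/36, a_1 = -193/54, a_2 = -8119/2592, a_3 = -161981/31104.
c0 = a_0 = 481/36. Peel one level at a time: if S = 1 + c*v/S' with S'(0) = 1, then c is the v-coefficient of S and S' = c*v/(S - 1).
S_1 = c0/f = 1 + (386/1443)*v + (1699069/5552664)*v^2 + ...; c1 = 386/1443.
S_2 = c1*v/(S_1 - 1) = 1 + (-1699069/1485328)*v + (-59131171/85821696)*v^2 + ...; c2 = -1699069/1485328.
S_3 = c2*v/(S_2 - 1) = 1 + (-28442093251/47220525648)*v + ...; c3 = -28442093251/47220525648.


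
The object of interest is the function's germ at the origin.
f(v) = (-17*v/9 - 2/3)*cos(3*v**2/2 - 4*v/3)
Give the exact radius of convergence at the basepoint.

The radius of convergence is infinite.

The factor cos(3*v**2/2 - 4*v/3) is entire and contributes no finite singular point.
The polynomial part has no poles.
No finite singular points: the Taylor series at 0 converges everywhere.


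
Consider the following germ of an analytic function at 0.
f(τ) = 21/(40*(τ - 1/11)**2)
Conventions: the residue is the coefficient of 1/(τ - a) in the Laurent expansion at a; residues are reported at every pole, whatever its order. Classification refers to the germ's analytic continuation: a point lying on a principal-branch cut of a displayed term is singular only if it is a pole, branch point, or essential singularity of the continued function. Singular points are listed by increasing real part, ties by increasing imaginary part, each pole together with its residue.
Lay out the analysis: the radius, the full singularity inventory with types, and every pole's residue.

Denominator factor (τ - 1/11)^2: pole of order 2 at 1/11, modulus 1/11.
The radius of convergence is the smallest modulus among the singular points: 1/11.
At the order-2 pole 1/11 set g(τ) = (τ - (1/11))^2*f(τ) = 21/40.
Order-2 pole: residue = g'(a); g'(1/11) = 0, so the residue is 0.

Radius of convergence at 0: 1/11.
At 1/11: a pole of order 2; residue 0.


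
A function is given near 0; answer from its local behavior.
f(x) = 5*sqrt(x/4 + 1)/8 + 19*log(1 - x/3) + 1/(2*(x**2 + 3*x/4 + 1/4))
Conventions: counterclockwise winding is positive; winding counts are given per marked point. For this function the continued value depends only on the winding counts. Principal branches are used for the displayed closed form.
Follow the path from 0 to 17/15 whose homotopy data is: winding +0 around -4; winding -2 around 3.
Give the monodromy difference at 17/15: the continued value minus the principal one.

The rational part is single-valued and drops out of the difference; each branch term changes only by its own monodromy.
(5/8)*sqrt(1 - x/(-4)): winding +0 is even, the square root returns to the same sheet, contribution 0.
(19)*log(1 - x/(3)): each positive loop around 3 adds 2*pi*i to the log, so winding -2 contributes (19)*(-2)*2*pi*i = -(76)*pi*i.
Summing the contributions at x = 17/15 gives -(76)*pi*i.

Continued minus principal equals -(76)*pi*i.


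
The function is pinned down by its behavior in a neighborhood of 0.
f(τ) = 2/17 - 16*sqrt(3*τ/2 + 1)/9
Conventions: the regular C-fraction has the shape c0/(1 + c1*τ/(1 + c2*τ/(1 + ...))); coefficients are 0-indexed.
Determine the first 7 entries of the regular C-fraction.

Taylor coefficients (expand at 0): a_0 = -254/153, a_1 = -4/3, a_2 = 1/2, a_3 = -3/8, a_4 = 45/128, a_5 = -189/512, a_6 = 1701/4096.
c0 = a_0 = -254/153. Peel one level at a time: if S = 1 + c*τ/S' with S'(0) = 1, then c is the τ-coefficient of S and S' = c*τ/(S - 1).
S_1 = c0/f = 1 + (-102/127)*τ + (61047/64516)*τ^2 + ...; c1 = -102/127.
S_2 = c1*τ/(S_1 - 1) = 1 + (1197/1016)*τ + (-9/64)*τ^2 + ...; c2 = 1197/1016.
S_3 = c2*τ/(S_2 - 1) = 1 + (127/1064)*τ + (-85217/1132096)*τ^2 + ...; c3 = 127/1064.
S_4 = c3*τ/(S_3 - 1) = 1 + (671/1064)*τ + (-9/64)*τ^2 + ...; c4 = 671/1064.
S_5 = c4*τ/(S_4 - 1) = 1 + (1197/5368)*τ + (-3386313/28815424)*τ^2 + ...; c5 = 1197/5368.
S_6 = c5*τ/(S_5 - 1) = 1 + (2829/5368)*τ + ...; c6 = 2829/5368.

The regular C-fraction coefficients are [-254/153, -102/127, 1197/1016, 127/1064, 671/1064, 1197/5368, 2829/5368].


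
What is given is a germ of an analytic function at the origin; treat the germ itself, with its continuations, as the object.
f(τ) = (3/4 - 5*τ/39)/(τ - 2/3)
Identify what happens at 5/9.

The point is a regular point.

Denominator factors: τ - 2/3 = -1/9 at τ = 5/9 — none vanishes.
So the germ continues analytically to 5/9.


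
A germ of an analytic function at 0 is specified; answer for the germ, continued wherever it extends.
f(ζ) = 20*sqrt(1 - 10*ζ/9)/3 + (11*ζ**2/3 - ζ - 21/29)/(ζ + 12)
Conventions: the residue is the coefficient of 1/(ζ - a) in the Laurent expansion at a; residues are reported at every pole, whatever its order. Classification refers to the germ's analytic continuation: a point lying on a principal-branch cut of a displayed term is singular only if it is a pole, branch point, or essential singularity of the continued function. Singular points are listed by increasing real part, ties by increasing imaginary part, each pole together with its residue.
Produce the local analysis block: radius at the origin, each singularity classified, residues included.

Radius of convergence at 0: 9/10.
At -12: a pole of order 1; residue 15639/29.
At 9/10: an algebraic (square-root) branch point.

Denominator factor (ζ + 12): pole of order 1 at -12, modulus 12.
Branch term (20/3)*sqrt(1 - ζ/(9/10)): its argument vanishes at ζ = 9/10, a square-root branch point, modulus 9/10.
The radius of convergence is the smallest modulus among the singular points: 9/10.
The branch term is analytic at -12 and contributes nothing to the residue; only the rational part matters.
At the order-1 pole -12 set g(ζ) = (ζ - (-12))*(rational part) = 11*ζ**2/3 - ζ - 21/29.
Simple pole: residue = g(a) at a = -12, which is 15639/29.
List the singular points by increasing real part (a conjugate pair: the negative imaginary part first).
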